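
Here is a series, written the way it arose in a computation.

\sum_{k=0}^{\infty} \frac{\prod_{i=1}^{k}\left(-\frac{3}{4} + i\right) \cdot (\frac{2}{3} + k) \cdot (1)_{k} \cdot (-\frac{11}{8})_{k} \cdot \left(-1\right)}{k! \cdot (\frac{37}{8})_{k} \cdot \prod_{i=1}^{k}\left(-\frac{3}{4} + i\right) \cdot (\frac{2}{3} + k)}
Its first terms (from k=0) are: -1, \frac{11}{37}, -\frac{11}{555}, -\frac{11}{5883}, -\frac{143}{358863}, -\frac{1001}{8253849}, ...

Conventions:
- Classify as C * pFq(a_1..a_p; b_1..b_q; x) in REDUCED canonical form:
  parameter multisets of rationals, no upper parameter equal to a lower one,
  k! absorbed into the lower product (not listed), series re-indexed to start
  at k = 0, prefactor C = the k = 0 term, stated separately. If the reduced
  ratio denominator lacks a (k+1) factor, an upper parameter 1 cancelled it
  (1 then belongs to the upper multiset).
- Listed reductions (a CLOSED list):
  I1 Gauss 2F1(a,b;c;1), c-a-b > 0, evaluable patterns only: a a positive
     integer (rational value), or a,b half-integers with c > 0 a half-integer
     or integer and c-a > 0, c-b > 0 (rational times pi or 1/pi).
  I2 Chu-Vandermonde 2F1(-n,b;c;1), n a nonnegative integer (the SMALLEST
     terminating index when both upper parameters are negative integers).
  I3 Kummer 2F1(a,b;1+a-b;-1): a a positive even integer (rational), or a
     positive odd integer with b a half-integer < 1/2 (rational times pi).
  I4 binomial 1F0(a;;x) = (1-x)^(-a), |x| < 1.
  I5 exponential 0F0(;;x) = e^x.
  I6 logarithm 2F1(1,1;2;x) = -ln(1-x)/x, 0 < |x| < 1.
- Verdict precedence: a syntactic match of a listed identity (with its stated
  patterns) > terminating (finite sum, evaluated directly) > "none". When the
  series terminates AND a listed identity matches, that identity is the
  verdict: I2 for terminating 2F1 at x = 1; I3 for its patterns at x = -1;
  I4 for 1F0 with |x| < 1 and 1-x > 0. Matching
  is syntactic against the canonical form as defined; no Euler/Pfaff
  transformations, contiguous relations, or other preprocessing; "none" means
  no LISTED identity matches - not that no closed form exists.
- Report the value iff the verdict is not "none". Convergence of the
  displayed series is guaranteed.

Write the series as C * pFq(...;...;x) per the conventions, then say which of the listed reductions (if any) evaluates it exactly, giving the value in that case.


Canonical form: C = -1 times 2F1 with upper {-\frac{11}{8}, 1}, lower {\frac{37}{8}}, x = 1. Verdict (x = 1): the Gauss summation I1 applies (x = 1: the Gamma ratio telescopes since c-a-b = 5 > 0 and a = 1 in Z>0). Value: -\frac{29}{40}.

Key step: from the first term -1: striking the common factor k + 2/3 reduces the term (prefactor -1).
Term ratio: r(k) = 1 * (k-\frac{11}{8}) (k+1) / [(k+\frac{37}{8}) (k+1)] - rational in k, leading ratio 1; with t_0 = -1, classification follows.


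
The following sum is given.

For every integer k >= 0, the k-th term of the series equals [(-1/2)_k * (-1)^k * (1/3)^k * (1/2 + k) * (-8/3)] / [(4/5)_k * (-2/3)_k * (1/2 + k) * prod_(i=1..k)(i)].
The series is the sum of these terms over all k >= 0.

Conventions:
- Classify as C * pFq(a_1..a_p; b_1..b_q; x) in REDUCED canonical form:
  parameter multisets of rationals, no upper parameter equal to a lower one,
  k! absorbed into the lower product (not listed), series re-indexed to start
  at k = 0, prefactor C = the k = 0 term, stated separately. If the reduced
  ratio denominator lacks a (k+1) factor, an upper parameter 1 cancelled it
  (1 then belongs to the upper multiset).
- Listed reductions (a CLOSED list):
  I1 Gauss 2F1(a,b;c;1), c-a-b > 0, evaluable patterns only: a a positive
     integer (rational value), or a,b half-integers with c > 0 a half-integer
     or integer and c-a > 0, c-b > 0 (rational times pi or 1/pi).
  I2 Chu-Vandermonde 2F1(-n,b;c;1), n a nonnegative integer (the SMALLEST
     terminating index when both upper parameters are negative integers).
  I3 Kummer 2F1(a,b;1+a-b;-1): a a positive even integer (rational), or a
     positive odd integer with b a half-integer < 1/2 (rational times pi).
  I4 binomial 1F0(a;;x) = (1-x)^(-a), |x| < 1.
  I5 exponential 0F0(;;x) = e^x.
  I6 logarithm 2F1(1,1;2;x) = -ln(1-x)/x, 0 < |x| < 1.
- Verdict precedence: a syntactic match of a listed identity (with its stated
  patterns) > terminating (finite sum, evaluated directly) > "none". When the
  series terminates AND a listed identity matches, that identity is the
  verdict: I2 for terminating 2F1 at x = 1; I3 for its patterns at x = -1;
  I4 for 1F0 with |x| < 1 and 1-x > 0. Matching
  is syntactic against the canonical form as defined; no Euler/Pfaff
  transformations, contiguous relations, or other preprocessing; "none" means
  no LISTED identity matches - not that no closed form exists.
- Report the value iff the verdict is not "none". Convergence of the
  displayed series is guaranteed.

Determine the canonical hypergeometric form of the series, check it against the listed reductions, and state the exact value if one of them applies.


The series (x = -1/3) is 1F2: upper {-1/2}, lower {-2/3, 4/5}, prefactor -8/3. Verdict: none (x = -1/3): each listed identity misses the multisets {-1/2} ; {-2/3, 4/5}.

First insight: with t_0 = -8/3, the (-1)^k factor (prefactor -8/3) folds into the argument's sign.
Ratio: r(k) = (-1/3) * (k-1/2) / [(k-2/3) (k+4/5) (k+1)] - rational in k, leading ratio (-1/3); with t_0 = -8/3, classification follows.


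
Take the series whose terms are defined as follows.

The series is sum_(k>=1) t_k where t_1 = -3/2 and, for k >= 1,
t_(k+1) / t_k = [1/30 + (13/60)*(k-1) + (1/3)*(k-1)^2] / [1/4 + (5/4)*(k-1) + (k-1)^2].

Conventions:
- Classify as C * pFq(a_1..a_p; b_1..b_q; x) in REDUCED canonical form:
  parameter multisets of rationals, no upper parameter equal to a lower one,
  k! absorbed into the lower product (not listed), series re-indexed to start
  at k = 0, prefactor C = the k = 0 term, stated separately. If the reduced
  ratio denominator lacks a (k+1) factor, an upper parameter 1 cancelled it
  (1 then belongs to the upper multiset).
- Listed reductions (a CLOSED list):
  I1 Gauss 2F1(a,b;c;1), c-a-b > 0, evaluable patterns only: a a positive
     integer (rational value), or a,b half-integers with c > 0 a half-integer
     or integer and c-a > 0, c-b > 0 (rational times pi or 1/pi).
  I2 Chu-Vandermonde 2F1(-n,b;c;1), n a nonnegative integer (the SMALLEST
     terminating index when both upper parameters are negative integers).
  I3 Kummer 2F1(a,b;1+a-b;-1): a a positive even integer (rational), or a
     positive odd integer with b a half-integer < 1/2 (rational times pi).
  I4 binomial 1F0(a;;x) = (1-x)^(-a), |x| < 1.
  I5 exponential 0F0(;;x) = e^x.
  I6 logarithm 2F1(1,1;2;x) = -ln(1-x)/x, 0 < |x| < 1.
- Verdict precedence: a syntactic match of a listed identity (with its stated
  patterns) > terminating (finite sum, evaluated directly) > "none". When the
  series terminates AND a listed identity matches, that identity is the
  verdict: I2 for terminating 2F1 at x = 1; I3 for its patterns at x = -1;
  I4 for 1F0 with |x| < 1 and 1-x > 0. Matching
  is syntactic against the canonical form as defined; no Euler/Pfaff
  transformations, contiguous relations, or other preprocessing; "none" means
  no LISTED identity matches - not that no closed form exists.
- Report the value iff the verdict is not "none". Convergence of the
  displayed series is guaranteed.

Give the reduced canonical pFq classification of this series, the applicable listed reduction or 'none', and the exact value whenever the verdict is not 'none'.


The tell: from the first term -3/2: the parameter 1/4 appears in both the upper and lower lists and cancels.
Ratio: r(k) = (1/3) * (k+2/5) / [(k+1)] - rational in k, leading ratio (1/3); with t_0 = -3/2, classification follows.

Reduced: x = 1/3, 1F0, upper = {2/5}, lower = {-}, C = -3/2. Verdict: binomial (I4) applies (the 1F0 binomial series: exponent -2/5, x = 1/3). Its exact value is (-3/2) * (2/3)^(-2/5).


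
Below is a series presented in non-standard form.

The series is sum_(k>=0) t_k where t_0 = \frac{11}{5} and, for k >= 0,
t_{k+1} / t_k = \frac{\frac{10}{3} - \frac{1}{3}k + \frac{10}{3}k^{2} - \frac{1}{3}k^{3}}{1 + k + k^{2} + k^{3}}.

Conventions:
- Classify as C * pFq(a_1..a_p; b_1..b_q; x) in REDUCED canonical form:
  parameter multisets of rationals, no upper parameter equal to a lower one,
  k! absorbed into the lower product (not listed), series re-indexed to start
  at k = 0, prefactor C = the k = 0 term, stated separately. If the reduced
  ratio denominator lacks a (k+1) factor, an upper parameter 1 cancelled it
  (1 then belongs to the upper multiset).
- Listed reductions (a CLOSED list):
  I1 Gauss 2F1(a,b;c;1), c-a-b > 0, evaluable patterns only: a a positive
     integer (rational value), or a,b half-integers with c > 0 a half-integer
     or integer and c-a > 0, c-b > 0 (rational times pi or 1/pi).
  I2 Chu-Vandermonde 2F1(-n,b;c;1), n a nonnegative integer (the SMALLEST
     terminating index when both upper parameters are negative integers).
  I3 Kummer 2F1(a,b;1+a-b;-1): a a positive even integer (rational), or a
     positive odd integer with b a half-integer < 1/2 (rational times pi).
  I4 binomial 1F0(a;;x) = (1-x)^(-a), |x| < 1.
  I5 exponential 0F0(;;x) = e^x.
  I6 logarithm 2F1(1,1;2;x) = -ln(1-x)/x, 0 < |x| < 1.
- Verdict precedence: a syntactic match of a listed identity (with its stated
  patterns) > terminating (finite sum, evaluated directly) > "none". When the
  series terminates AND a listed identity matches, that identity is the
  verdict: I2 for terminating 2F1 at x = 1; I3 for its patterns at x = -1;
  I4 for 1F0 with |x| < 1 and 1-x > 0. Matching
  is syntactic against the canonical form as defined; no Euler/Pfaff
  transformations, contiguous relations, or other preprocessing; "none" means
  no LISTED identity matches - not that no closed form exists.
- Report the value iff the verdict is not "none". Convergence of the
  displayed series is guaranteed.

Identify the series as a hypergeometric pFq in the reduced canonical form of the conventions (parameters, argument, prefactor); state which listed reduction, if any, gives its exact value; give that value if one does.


Reduced: x = -\frac{1}{3}, 1F0, upper = {-10}, lower = {-}, C = \frac{11}{5}. Verdict: this is the binomial series (I4) (the 1F0 binomial series: exponent 10, x = -\frac{1}{3}). Exact value: \frac{11534336}{295245}.

Key step: from the first term \frac{11}{5}: the expanded ratio factors over Q; prefactor 11/5, roots give parameters.
Ratio: r(k) = -\frac{1}{3} * (k-10) / [(k+1)] ; factor over Q: parameters, x = -\frac{1}{3}, and C = \frac{11}{5}.


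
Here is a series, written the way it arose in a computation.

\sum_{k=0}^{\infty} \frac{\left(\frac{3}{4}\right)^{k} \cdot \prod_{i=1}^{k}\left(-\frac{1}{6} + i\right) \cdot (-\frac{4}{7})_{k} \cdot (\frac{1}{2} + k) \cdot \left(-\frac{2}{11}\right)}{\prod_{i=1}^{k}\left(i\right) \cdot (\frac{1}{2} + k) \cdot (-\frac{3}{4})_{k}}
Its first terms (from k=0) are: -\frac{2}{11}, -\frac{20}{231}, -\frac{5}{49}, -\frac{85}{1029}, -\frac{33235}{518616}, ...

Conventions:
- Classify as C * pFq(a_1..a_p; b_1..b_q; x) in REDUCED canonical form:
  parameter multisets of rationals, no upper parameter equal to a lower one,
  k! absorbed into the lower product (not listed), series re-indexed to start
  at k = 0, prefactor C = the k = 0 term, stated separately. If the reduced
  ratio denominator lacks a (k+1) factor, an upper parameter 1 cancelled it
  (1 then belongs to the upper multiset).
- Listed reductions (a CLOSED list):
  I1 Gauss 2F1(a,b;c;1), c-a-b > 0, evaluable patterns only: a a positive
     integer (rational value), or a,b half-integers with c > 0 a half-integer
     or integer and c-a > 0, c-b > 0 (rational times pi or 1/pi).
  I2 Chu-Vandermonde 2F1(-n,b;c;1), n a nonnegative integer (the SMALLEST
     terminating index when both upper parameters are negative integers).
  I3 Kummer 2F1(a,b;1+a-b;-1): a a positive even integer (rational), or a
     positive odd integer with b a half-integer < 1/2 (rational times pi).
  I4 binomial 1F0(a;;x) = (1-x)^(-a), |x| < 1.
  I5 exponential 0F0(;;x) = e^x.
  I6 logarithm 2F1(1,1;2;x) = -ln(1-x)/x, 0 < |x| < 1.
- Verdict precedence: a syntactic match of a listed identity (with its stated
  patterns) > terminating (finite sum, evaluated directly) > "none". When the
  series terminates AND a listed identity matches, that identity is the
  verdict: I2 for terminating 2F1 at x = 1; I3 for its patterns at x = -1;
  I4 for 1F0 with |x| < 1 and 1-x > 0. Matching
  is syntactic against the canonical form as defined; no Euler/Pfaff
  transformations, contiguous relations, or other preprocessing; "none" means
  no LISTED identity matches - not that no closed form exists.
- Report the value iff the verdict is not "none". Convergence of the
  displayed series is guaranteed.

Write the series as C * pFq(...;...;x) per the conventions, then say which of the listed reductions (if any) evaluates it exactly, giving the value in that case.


At argument \frac{3}{4}: a 2F1 with upper {-\frac{4}{7}, \frac{5}{6}}, lower {-\frac{3}{4}}, scaled by C = -\frac{2}{11}. Verdict: none (x = \frac{3}{4}): each listed identity misses the multisets {-\frac{4}{7}, \frac{5}{6}} ; {-\frac{3}{4}}.

Key observation: x = \frac{3}{4} and k + 1/2 divides numerator and denominator alike; C = -2/11, x = 3/4 after cancelling.
Term ratio: r(k) = \frac{3}{4} * (k-\frac{4}{7}) (k+\frac{5}{6}) / [(k-\frac{3}{4}) (k+1)] - rational in k. x = \frac{3}{4}; t_0 = -\frac{2}{11}; negate the roots.


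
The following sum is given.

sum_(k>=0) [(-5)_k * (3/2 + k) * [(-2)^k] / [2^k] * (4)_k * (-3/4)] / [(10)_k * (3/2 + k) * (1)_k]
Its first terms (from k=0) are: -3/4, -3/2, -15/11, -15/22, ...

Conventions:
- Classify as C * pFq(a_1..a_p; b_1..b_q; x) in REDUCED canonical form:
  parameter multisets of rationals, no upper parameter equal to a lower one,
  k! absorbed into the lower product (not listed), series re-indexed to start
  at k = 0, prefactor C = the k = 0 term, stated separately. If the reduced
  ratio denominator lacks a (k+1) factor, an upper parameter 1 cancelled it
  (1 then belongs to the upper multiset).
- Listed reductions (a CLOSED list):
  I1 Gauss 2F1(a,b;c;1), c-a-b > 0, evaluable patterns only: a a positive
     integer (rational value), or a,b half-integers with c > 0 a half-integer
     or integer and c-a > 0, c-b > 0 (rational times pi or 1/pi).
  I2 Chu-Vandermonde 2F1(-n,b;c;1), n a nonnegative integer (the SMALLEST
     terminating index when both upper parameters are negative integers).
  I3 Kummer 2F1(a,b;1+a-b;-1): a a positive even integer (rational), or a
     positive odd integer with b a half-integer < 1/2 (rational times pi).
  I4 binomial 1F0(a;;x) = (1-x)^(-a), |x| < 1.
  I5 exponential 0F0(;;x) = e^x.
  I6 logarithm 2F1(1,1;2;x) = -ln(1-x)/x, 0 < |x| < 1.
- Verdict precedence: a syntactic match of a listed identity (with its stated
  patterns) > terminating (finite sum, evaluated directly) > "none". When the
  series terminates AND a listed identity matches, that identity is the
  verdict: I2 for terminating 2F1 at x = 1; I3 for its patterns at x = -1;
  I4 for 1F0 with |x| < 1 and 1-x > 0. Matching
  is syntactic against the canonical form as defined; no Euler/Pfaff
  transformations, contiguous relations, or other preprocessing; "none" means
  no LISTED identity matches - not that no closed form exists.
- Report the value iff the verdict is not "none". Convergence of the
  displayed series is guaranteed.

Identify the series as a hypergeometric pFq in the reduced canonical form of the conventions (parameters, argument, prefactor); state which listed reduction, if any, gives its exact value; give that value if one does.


This is -3/4 * 2F1(-5, 4; 10; -1) in reduced canonical form. Verdict: Kummer (I3) applies (x = -1; c = 10 equals 1+a-b for upper {-5, 4}: listed pattern). Hence: -9/2.

First insight: t_0 = -3/4 here, and the two k-th powers (prefactor -3/4) combine into one argument.
Ratio: r(k) = (-1) * (k-5) (k+4) / [(k+10) (k+1)] - rational in k, leading ratio (-1); with t_0 = -3/4, classification follows.


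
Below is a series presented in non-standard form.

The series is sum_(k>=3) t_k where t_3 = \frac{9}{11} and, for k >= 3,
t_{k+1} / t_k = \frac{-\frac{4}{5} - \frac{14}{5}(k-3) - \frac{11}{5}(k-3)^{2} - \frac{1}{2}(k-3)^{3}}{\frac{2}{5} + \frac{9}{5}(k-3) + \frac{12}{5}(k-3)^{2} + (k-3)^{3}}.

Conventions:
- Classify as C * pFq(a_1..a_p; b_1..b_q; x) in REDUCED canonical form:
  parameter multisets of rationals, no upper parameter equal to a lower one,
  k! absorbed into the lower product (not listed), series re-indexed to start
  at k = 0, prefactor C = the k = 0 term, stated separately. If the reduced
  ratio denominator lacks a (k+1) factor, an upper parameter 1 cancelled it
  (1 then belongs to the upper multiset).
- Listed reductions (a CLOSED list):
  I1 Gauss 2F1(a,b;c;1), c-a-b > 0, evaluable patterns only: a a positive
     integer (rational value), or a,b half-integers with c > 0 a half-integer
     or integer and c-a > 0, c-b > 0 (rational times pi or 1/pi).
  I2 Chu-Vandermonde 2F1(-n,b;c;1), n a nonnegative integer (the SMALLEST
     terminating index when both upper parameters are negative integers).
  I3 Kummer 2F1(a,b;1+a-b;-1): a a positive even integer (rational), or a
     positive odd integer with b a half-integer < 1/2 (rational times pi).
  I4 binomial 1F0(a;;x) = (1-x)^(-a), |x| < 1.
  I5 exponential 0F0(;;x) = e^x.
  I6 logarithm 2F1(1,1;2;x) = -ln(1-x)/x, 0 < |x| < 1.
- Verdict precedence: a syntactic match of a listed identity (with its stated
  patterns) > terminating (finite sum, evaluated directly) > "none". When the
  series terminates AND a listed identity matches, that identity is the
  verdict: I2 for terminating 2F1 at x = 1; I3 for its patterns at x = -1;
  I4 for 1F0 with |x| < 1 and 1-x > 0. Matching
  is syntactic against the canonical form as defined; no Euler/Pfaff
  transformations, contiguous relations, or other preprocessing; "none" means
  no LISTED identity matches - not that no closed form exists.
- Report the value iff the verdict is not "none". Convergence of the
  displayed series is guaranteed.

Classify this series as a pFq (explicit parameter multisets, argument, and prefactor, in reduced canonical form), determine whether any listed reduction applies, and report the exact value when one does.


This is \frac{9}{11} * 2F1(2, 2; 1; -\frac{1}{2}) in reduced canonical form. Verdict: none here - no I1-I6 shape fits x = -\frac{1}{2} with lower {1}.

Key step: t_0 = \frac{9}{11} here, and the expanded ratio factors over Q; C = 9/11, x = -1/2, roots give parameters.
Adjacent-term ratio: r(k) = -\frac{1}{2} * (k+2) (k+2) / [(k+1) (k+1)] - rational in k, leading ratio -\frac{1}{2}; with t_0 = \frac{9}{11}, classification follows.


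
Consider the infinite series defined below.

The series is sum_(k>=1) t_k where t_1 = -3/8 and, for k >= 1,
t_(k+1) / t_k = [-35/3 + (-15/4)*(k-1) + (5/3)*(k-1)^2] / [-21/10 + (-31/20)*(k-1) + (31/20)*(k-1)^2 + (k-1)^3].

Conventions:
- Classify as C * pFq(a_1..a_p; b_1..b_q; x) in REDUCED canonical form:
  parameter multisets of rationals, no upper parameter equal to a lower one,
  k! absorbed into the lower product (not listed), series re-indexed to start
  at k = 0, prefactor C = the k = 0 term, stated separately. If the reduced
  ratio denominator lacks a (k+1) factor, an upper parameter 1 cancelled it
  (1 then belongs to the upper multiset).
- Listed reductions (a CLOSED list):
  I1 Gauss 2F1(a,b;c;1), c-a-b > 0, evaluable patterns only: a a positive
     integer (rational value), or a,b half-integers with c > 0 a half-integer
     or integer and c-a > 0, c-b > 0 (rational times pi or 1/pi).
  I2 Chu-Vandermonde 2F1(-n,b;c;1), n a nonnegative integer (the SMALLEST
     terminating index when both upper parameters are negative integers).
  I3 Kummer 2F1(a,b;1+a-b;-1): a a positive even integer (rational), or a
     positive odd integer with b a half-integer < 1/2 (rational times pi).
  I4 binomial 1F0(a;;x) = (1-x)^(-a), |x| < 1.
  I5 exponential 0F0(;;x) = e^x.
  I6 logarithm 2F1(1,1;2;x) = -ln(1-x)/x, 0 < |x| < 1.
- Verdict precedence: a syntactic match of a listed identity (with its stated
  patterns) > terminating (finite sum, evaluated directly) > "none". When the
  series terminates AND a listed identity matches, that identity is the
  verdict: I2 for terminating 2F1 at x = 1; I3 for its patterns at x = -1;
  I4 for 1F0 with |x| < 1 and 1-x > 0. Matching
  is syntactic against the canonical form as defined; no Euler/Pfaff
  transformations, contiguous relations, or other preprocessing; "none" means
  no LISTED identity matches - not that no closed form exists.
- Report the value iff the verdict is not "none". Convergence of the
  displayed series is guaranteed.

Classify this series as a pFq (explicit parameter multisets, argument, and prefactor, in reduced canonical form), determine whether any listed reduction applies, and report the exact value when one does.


This is -3/8 * 1F1(-4; -6/5; 5/3) in reduced canonical form. Verdict: terminating at k = 4: the factor (-4)_k kills every later term; summing the 5 survivors is exact. Value: -32821/46656.

First insight: t_0 = -3/8 here, and the expanded ratio factors over Q; C = -3/8, roots give parameters.
Consecutive-term ratio: r(k) = (5/3) * (k-4) / [(k-6/5) (k+1)] - rational; roots negated = parameters, x = (5/3), C = -3/8.


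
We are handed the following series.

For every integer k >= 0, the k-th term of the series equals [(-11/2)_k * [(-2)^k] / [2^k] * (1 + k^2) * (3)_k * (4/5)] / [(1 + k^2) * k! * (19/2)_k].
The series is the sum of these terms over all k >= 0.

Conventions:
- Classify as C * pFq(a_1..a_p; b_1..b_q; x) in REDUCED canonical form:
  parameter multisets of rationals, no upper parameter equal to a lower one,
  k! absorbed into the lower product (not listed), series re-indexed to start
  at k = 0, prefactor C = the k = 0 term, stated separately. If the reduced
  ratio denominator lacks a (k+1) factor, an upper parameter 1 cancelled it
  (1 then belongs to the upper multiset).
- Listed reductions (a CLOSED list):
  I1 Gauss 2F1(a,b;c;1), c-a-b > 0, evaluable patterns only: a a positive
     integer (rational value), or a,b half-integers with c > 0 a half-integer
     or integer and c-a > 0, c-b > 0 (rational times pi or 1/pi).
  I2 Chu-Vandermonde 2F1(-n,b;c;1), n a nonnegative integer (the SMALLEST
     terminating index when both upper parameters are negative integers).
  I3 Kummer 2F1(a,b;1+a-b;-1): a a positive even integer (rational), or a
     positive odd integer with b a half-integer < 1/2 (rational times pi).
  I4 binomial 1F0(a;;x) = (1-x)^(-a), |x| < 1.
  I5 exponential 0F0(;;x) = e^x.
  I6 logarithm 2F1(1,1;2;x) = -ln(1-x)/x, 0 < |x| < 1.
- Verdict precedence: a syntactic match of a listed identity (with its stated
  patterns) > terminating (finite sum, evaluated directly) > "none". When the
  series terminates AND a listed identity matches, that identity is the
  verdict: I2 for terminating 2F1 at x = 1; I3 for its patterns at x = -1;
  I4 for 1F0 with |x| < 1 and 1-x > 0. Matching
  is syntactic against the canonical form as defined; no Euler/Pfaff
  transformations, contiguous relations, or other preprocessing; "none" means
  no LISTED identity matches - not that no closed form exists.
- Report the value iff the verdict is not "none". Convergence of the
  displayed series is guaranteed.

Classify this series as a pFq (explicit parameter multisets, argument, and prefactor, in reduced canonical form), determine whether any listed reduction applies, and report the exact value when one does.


First insight: with t_0 = 4/5, striking the common factor k^2 + 1 reduces the term (C = 4/5, x = -1).
Consecutive-term ratio: r(k) = (-1) * (k-11/2) (k+3) / [(k+19/2) (k+1)] - rational in k, leading ratio (-1); with t_0 = 4/5, classification follows.

Classification (C = 4/5): 2F1 with upper {-11/2, 3}, lower {19/2}, argument x = -1. Verdict: the Kummer evaluation I3 applies (x = -1; c = 19/2 equals 1+a-b for upper {-11/2, 3}: listed pattern). Hence: (21879/16384) * pi.


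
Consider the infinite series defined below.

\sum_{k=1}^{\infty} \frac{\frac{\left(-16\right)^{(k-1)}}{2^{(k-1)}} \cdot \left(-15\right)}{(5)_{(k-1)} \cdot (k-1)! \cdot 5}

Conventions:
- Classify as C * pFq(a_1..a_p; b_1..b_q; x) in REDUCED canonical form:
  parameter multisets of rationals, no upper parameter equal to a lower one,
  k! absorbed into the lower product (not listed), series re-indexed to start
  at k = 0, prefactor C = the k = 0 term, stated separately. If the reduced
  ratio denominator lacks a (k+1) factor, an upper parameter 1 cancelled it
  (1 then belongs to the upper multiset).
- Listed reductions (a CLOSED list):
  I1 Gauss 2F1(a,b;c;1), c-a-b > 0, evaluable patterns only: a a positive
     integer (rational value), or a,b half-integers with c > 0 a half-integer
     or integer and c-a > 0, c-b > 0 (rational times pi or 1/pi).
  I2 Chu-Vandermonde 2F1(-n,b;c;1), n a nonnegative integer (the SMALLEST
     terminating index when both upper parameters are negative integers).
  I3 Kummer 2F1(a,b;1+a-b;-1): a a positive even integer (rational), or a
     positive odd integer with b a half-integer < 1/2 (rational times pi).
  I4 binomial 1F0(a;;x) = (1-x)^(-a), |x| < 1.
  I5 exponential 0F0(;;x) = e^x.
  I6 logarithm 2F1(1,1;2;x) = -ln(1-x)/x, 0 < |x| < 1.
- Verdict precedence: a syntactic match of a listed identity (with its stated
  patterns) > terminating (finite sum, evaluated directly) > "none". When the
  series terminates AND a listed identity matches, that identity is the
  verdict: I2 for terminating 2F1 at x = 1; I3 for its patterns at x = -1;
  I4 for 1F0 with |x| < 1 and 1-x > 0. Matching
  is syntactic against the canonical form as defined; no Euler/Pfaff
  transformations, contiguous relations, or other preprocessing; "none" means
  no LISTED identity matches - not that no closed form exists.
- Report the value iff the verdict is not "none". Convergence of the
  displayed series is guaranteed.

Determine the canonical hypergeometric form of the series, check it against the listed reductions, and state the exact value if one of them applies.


x = -8 here; the reduced form reads 0F1, upper {-}, lower {5}, C = -3. Verdict: none. No listed pattern accepts 0F1(-; 5; -8).

First insight: t_0 = -3 here, and the constant factors (C = -3, x = -8) combine into one prefactor.
Step ratio: r(k) = -8 * 1 / [(k+5) (k+1)] ; factor over Q: parameters, x = -8, and C = -3.


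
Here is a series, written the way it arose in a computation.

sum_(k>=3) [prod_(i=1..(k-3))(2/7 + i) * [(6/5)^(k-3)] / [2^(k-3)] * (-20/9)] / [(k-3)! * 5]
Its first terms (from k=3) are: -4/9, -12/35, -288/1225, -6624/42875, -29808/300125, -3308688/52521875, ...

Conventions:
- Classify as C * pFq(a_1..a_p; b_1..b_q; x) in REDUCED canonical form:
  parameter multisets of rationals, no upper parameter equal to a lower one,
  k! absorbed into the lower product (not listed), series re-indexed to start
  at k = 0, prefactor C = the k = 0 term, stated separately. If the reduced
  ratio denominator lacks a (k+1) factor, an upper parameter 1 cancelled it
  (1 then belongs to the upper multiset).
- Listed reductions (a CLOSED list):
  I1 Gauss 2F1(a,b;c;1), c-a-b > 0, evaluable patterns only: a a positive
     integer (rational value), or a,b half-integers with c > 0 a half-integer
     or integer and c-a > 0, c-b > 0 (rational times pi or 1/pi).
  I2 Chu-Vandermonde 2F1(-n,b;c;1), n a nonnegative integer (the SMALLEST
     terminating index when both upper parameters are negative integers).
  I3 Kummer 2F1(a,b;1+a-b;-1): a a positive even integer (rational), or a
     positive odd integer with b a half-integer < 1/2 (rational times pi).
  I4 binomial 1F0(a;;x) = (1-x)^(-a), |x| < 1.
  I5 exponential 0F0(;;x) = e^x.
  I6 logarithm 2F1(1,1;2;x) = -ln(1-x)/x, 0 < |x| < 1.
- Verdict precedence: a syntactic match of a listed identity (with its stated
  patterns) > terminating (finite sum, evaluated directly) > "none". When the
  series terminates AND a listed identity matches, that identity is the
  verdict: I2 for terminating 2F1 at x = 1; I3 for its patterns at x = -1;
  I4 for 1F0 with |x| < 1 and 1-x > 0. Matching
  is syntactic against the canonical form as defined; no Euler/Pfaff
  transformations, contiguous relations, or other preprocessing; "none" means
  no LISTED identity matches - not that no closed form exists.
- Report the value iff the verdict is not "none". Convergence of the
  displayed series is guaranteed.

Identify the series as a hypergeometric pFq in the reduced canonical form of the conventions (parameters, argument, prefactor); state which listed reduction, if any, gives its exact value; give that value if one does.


x = 3/5 here; the reduced form reads 1F0, upper {9/7}, lower {-}, C = -4/9. Verdict: the I4 binomial reduction fires (the 1F0 binomial series: exponent -9/7, x = 3/5). Exact value: (-4/9) * (2/5)^(-9/7).

Key observation: t_0 = -4/9 here, and the running product (C = -4/9, x = 3/5) telescopes to a rising factorial.
Step ratio: r(k) = (3/5) * (k+9/7) / [(k+1)] - rational in k. x = (3/5); t_0 = -4/9; negate the roots.


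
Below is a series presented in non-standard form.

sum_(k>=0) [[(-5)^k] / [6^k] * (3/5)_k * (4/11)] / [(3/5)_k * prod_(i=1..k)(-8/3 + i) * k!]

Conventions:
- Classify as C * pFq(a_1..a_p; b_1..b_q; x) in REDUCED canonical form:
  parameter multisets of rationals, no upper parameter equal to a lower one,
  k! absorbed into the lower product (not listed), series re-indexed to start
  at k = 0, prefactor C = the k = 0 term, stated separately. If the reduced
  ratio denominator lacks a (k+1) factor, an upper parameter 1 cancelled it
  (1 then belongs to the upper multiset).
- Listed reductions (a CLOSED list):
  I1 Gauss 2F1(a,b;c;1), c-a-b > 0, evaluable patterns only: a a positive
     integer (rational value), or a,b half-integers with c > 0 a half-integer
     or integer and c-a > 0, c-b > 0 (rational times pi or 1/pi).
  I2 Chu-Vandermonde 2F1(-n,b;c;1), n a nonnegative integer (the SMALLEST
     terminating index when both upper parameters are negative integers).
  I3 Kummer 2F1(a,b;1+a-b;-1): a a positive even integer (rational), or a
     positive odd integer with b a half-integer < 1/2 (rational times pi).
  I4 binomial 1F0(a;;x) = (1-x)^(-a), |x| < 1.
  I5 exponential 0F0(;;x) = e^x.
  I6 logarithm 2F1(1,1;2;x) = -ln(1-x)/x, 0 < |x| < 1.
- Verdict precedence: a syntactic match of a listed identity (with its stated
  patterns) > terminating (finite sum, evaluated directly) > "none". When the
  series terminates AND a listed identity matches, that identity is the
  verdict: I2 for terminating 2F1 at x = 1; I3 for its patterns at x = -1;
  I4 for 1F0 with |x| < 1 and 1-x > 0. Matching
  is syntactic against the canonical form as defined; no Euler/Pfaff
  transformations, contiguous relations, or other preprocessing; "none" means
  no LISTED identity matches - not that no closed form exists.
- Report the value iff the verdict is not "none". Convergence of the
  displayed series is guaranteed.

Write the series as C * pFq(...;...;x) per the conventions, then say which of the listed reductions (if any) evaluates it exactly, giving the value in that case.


The tell: from the first term 4/11: the two geometric factors (C = 4/11, x = -5/6) combine into one argument.
Step ratio: r(k) = (-5/6) * 1 / [(k-5/3) (k+1)] - rational in k, leading ratio (-5/6); with t_0 = 4/11, classification follows.

This is 4/11 * 0F1(-; -5/3; -5/6) in reduced canonical form. Verdict: none - at argument -5/6 the multisets {-} ; {-5/3} match no listed identity.


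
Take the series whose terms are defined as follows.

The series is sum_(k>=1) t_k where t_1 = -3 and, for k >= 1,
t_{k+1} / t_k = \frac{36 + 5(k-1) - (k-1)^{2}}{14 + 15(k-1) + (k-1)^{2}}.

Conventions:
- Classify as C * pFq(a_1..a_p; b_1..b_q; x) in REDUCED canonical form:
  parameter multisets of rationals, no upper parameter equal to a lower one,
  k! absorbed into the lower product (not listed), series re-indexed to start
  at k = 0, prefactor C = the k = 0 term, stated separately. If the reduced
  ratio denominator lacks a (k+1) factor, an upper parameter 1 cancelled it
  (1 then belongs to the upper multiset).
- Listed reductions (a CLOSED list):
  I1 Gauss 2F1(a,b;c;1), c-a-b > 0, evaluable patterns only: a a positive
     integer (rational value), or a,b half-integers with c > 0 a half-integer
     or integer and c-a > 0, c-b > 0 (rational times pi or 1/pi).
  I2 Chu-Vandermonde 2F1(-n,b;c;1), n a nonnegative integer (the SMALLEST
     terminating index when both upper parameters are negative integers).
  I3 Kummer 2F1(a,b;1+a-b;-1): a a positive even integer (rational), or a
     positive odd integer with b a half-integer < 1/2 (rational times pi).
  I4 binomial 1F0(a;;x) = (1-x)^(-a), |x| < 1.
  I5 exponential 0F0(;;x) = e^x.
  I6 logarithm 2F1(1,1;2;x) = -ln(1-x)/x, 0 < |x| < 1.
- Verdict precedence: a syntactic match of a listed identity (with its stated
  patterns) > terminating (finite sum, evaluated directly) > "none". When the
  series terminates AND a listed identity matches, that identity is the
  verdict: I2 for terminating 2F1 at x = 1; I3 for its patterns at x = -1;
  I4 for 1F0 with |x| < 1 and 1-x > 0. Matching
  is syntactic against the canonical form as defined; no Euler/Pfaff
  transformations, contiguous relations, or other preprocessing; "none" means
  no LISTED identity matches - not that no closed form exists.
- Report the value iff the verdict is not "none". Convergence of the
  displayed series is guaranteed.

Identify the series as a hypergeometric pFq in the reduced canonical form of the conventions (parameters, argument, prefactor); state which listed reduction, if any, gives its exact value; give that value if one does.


At argument -1: a 2F1 with upper {-9, 4}, lower {14}, scaled by C = -3. Verdict: the Kummer evaluation I3 applies (x = -1; c = 14 equals 1+a-b for upper {-9, 4}: listed pattern). Its exact value is -39.

Structural cue: x = -1 and the expanded ratio factors over Q; C = -3, x = -1, roots give parameters.
Ratio: r(k) = -1 * (k-9) (k+4) / [(k+14) (k+1)] - rational in k. x = -1; t_0 = -3; negate the roots.


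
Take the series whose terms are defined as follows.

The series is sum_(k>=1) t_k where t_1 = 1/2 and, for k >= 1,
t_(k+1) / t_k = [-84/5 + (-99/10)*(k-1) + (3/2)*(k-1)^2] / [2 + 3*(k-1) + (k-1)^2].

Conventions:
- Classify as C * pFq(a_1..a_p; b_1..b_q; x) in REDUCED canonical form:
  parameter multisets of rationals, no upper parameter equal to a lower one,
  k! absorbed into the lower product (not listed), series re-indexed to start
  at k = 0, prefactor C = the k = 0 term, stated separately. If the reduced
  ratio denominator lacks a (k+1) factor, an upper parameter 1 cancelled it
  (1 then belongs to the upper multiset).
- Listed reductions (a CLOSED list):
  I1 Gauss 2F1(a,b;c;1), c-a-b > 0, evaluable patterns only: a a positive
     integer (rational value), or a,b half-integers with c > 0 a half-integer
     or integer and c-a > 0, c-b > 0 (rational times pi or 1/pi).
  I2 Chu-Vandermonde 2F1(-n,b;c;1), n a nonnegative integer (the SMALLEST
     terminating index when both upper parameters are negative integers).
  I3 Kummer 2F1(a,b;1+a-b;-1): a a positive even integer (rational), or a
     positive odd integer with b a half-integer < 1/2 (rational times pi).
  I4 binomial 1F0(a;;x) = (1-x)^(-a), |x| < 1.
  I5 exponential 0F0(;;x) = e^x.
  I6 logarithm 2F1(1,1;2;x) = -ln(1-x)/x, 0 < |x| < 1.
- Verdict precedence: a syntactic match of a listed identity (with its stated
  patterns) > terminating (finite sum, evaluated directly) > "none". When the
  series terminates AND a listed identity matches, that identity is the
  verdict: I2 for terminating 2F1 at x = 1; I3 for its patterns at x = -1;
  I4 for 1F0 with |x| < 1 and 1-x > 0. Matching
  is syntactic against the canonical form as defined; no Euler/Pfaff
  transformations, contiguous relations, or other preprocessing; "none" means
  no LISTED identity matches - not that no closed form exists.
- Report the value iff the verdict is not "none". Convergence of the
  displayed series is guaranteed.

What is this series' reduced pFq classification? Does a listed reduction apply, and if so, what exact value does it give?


Classification (C = 1/2): 2F1 with upper {-8, 7/5}, lower {2}, argument x = 3/2. Verdict: terminating - upper parameter -8 makes this a finite sum (last index 8), evaluated exactly. Its exact value is 2292059/250000000.

First insight: from the first term 1/2: roots of the ratio polynomials (C = 1/2) are the negated parameters.
Term ratio: r(k) = (3/2) * (k-8) (k+7/5) / [(k+2) (k+1)] - rational in k. x = (3/2); t_0 = 1/2; negate the roots.


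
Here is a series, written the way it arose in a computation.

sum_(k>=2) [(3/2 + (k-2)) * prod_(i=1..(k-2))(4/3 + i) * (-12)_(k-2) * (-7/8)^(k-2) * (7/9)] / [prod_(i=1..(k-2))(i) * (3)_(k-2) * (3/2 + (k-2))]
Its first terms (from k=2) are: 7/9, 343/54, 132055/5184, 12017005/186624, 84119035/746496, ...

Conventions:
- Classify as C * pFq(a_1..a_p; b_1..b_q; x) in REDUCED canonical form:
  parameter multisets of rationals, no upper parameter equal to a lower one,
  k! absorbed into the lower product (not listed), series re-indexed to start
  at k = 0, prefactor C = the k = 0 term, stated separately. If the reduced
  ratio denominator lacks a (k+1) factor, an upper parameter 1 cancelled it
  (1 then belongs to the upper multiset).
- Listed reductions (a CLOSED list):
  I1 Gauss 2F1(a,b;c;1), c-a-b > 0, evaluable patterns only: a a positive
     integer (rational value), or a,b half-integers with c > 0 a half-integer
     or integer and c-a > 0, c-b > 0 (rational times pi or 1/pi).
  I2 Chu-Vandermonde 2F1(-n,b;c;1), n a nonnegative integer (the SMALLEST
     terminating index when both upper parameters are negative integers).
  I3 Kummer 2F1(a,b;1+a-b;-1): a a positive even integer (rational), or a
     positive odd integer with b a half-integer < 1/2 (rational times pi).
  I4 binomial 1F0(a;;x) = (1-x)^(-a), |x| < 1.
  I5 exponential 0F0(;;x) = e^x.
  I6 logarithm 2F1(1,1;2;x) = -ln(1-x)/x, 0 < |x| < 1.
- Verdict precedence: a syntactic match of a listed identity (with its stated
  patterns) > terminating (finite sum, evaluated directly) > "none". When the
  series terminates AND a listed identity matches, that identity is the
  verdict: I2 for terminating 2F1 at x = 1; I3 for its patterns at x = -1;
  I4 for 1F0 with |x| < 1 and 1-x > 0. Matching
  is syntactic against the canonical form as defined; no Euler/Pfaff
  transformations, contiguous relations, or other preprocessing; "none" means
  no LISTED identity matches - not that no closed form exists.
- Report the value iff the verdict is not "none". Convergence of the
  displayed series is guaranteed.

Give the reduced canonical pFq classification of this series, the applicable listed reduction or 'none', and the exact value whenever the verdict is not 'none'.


The tell: x = (-7/8) and the product of the first k integers (C = 7/9) is k!.
Consecutive-term ratio: r(k) = (-7/8) * (k-12) (k+7/3) / [(k+3) (k+1)] - rational in k, leading ratio (-7/8); with t_0 = 7/9, classification follows.

The series (x = -7/8) is 2F1: upper {-12, 7/3}, lower {3}, prefactor 7/9. Verdict: terminating (-12 upstairs). 13 nonzero terms in all; added directly. Its exact value is 12945987491638606435415/19967499960663932928.


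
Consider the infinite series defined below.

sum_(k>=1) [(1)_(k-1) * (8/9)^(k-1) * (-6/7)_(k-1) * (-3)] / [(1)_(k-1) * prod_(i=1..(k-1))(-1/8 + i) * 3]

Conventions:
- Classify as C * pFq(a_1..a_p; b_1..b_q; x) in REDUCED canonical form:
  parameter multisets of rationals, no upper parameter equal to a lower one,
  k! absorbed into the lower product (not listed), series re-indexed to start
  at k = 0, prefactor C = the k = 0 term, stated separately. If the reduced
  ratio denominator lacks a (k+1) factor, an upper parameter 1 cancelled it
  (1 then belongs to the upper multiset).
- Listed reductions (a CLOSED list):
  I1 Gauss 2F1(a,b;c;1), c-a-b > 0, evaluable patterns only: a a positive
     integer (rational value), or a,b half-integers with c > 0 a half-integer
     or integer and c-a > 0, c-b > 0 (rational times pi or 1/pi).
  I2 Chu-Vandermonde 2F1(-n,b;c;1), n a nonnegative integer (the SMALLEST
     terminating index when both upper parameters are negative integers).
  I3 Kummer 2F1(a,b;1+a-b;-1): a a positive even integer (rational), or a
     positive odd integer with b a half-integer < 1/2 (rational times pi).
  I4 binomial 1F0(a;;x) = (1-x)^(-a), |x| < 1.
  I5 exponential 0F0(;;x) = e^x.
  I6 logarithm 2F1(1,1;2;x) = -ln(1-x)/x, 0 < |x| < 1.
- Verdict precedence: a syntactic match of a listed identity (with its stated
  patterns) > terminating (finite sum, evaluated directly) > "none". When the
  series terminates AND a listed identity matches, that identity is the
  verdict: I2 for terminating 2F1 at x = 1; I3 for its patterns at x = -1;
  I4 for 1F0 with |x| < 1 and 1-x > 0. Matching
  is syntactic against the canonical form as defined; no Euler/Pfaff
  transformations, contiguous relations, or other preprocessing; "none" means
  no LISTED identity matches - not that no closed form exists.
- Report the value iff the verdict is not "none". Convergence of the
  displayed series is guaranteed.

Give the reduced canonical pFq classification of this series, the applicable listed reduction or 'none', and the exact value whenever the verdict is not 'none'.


This is -1 * 2F1(-6/7, 1; 7/8; 8/9) in reduced canonical form. Verdict: none. Every listed pattern misses the 2F1 form at 8/9, upper {-6/7, 1}.

Key observation: from the first term -1: the constant factors (C = -1) combine into one prefactor.
Adjacent-term ratio: r(k) = (8/9) * (k-6/7) (k+1) / [(k+7/8) (k+1)] ; factor over Q: parameters, x = (8/9), and C = -1.
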